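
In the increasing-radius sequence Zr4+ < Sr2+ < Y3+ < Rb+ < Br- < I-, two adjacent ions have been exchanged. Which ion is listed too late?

Y3+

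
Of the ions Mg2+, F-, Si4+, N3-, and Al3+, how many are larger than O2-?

1

Isoelectronic series (10 e⁻ each). Size is set by nuclear charge: more protons means a smaller ion. Si4+ (Z=14), Al3+ (Z=13), Mg2+ (Z=12), F- (Z=9), O2- (Z=8), N3- (Z=7).
Overall: Si4+ < Al3+ < Mg2+ < F- < O2- < N3-. O2- has 4 below it and 1 above. That's 1.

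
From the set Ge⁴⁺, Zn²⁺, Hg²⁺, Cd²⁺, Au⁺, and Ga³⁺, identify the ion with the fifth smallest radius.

Hg²⁺

First list Z and electron count for each: Ge⁴⁺: 28 e⁻, Z=32, Ga³⁺: 28 e⁻, Z=31, Zn²⁺: 28 e⁻, Z=30, Cd²⁺: 46 e⁻, Z=48, Hg²⁺: 78 e⁻, Z=80, Au⁺: 78 e⁻, Z=79. Ge⁴⁺ < Ga³⁺ (isoelectronic, higher Z=32 is smaller); Ga³⁺ < Zn²⁺ (isoelectronic, higher Z=31 is smaller); Zn²⁺ < Cd²⁺ (same group, 1 shell fewer); Cd²⁺ < Hg²⁺ (same group, period 5 vs 6); Hg²⁺ < Au⁺ (isoelectronic, higher Z=80 is smaller).
So the order is Ge⁴⁺ < Ga³⁺ < Zn²⁺ < Cd²⁺ < Hg²⁺ < Au⁺; the 5th-smallest ion is Hg²⁺.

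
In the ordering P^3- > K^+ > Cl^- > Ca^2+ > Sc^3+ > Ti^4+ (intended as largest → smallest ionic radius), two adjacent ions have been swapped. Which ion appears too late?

Check each adjacent pair. K^+ and Cl^- are reversed: they are isoelectronic (18 e⁻) and K has more protons than Cl (19 vs 17), making K^+ smaller. No other neighbouring pair contradicts the periodic trends, so Cl^- is the ion listed too late.

Cl^-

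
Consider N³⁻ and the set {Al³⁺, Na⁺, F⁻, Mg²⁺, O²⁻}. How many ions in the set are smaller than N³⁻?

5

All of these have 10 electrons (isoelectronic). With the same electron cloud, the ion with the most protons pulls it in tightest. Nuclear charges: Al³⁺ (Z=13), Mg²⁺ (Z=12), Na⁺ (Z=11), F⁻ (Z=9), O²⁻ (Z=8), N³⁻ (Z=7). Highest Z is smallest.
Overall: Al³⁺ < Mg²⁺ < Na⁺ < F⁻ < O²⁻ < N³⁻. N³⁻ has 5 below it and 0 above. That's 5.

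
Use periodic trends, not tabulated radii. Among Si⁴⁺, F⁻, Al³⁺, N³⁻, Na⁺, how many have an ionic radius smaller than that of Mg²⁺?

2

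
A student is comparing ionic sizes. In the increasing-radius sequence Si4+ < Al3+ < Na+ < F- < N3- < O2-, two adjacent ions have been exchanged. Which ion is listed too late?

Check each adjacent pair. N3- and O2- are reversed: they are isoelectronic (10 e⁻) and O has more protons than N (8 vs 7), making O2- smaller. No other neighbouring pair contradicts the periodic trends, so O2- is the ion listed too late.

O2-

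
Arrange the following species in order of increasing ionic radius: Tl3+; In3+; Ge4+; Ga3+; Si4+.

Tabulating Z and e⁻: Si4+ has 10 e⁻ (Z=14), Ge4+ has 28 e⁻ (Z=32), Ga3+ has 28 e⁻ (Z=31), In3+ has 46 e⁻ (Z=49), Tl3+ has 78 e⁻ (Z=81). Si4+ < Ge4+ (same group, 1 shell fewer); Ge4+ < Ga3+ (isoelectronic, higher Z=32 is smaller); Ga3+ < In3+ (same group, 1 shell fewer); In3+ < Tl3+ (same group, period 5 vs 6).

Si4+ < Ge4+ < Ga3+ < In3+ < Tl3+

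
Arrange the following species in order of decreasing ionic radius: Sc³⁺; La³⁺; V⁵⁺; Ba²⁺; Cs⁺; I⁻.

I⁻ > Cs⁺ > Ba²⁺ > La³⁺ > Sc³⁺ > V⁵⁺

First list Z and electron count for each: V⁵⁺ has 18 e⁻ (Z=23), Sc³⁺ has 18 e⁻ (Z=21), La³⁺ has 54 e⁻ (Z=57), Ba²⁺ has 54 e⁻ (Z=56), Cs⁺ has 54 e⁻ (Z=55), I⁻ has 54 e⁻ (Z=53). V⁵⁺ < Sc³⁺ (isoelectronic, higher Z=23 is smaller); Sc³⁺ < La³⁺ (same group, period 4 vs 6); La³⁺ < Ba²⁺ (both 54 e⁻, Z=57>56); Ba²⁺ < Cs⁺ (isoelectronic, higher Z=56 is smaller); Cs⁺ < I⁻ (both 54 e⁻, Z=55>53).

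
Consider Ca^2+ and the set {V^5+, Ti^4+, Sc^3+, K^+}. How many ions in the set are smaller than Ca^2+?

3

Each ion has 18 electrons. The ranking follows nuclear charge in reverse — greater Z gives a smaller radius. V^5+ (Z=23), Ti^4+ (Z=22), Sc^3+ (Z=21), Ca^2+ (Z=20), K^+ (Z=19).
Placing each against Ca^2+: smaller — V^5+, Ti^4+, Sc^3+; larger — K^+. Count: 3.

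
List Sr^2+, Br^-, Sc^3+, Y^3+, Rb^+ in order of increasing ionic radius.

Work out protons and electrons: Sc^3+ (Z=21, 18 e⁻), Y^3+ (Z=39, 36 e⁻), Sr^2+ (Z=38, 36 e⁻), Rb^+ (Z=37, 36 e⁻), Br^- (Z=35, 36 e⁻). Sc^3+ < Y^3+ (same group, period 4 vs 5); Y^3+ < Sr^2+ (both 36 e⁻, Z=39>38); Sr^2+ < Rb^+ (isoelectronic, higher Z=38 is smaller); Rb^+ < Br^- (isoelectronic, higher Z=37 is smaller).

Sc^3+ < Y^3+ < Sr^2+ < Rb^+ < Br^-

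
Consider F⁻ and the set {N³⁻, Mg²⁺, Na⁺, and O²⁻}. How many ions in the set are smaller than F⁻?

All of these have 10 electrons (isoelectronic). With the same electron cloud, the ion with the most protons pulls it in tightest. Nuclear charges: Mg²⁺ (Z=12), Na⁺ (Z=11), F⁻ (Z=9), O²⁻ (Z=8), N³⁻ (Z=7). Highest Z is smallest.
Placing each against F⁻: smaller — Mg²⁺, Na⁺; larger — O²⁻, N³⁻. That's 2.

2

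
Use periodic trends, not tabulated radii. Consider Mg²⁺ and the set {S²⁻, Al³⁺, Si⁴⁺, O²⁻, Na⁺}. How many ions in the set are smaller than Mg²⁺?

2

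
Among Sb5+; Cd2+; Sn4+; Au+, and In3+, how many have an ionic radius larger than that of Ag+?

First list Z and electron count for each: Sb5+ has 46 e⁻ (Z=51), Sn4+ has 46 e⁻ (Z=50), In3+ has 46 e⁻ (Z=49), Cd2+ has 46 e⁻ (Z=48), Ag+ has 46 e⁻ (Z=47), Au+ has 78 e⁻ (Z=79). Sb5+ < Sn4+ (both 46 e⁻, Z=51>50); Sn4+ < In3+ (isoelectronic, higher Z=50 is smaller); In3+ < Cd2+ (both 46 e⁻, Z=49>48); Cd2+ < Ag+ (both 46 e⁻, Z=48>47); Ag+ < Au+ (same group, 1 shell fewer).
Ordering all of them (including Ag+) by radius gives Sb5+ < Sn4+ < In3+ < Cd2+ < Ag+ < Au+. Count: 1.

1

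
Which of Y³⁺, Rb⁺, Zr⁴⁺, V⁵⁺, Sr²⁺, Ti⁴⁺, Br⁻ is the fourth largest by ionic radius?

Y³⁺

Work out protons and electrons: V⁵⁺ has 18 e⁻ (Z=23), Ti⁴⁺ has 18 e⁻ (Z=22), Zr⁴⁺ has 36 e⁻ (Z=40), Y³⁺ has 36 e⁻ (Z=39), Sr²⁺ has 36 e⁻ (Z=38), Rb⁺ has 36 e⁻ (Z=37), Br⁻ has 36 e⁻ (Z=35). V⁵⁺ < Ti⁴⁺ (isoelectronic, higher Z=23 is smaller); Ti⁴⁺ < Zr⁴⁺ (same group, period 4 vs 5); Zr⁴⁺ < Y³⁺ (both 36 e⁻, Z=40>39); Y³⁺ < Sr²⁺ (isoelectronic, higher Z=39 is smaller); Sr²⁺ < Rb⁺ (isoelectronic, higher Z=38 is smaller); Rb⁺ < Br⁻ (both 36 e⁻, Z=37>35).
So the order is V⁵⁺ < Ti⁴⁺ < Zr⁴⁺ < Y³⁺ < Sr²⁺ < Rb⁺ < Br⁻; the 4th-largest ion is Y³⁺.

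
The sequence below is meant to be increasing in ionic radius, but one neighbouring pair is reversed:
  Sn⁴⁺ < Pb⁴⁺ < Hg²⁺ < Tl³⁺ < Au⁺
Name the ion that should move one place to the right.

Hg²⁺

Check each adjacent pair. Hg²⁺ and Tl³⁺ are reversed: they are isoelectronic (78 e⁻) and Tl has more protons than Hg (81 vs 80), making Tl³⁺ smaller. No other neighbouring pair contradicts the periodic trends, so Hg²⁺ is the ion listed too early.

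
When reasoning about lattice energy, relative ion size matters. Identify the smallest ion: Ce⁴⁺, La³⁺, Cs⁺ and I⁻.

Ce⁴⁺

All of these have 54 electrons (isoelectronic). With the same electron cloud, the ion with the most protons pulls it in tightest. Nuclear charges: Ce⁴⁺ (Z=58), La³⁺ (Z=57), Cs⁺ (Z=55), I⁻ (Z=53). Highest Z is smallest.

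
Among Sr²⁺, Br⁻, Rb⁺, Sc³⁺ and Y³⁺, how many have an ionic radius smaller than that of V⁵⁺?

Tabulating Z and e⁻: V⁵⁺ has 18 e⁻ (Z=23), Sc³⁺ has 18 e⁻ (Z=21), Y³⁺ has 36 e⁻ (Z=39), Sr²⁺ has 36 e⁻ (Z=38), Rb⁺ has 36 e⁻ (Z=37), Br⁻ has 36 e⁻ (Z=35). V⁵⁺ < Sc³⁺ (isoelectronic, higher Z=23 is smaller); Sc³⁺ < Y³⁺ (same group, period 4 vs 5); Y³⁺ < Sr²⁺ (isoelectronic, higher Z=39 is smaller); Sr²⁺ < Rb⁺ (isoelectronic, higher Z=38 is smaller); Rb⁺ < Br⁻ (both 36 e⁻, Z=37>35).
Placing each against V⁵⁺: smaller — none; larger — Sc³⁺, Y³⁺, Sr²⁺, Rb⁺, Br⁻. That's 0.

0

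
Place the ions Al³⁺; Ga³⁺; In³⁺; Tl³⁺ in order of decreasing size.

Same group, same charge. Going down the group adds an extra shell of electrons, so the ion gets larger: Al³⁺ is highest in the group and smallest.

Tl³⁺ > In³⁺ > Ga³⁺ > Al³⁺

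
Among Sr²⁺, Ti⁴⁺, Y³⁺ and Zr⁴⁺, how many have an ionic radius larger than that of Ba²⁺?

Electron counts and nuclear charges: Ti⁴⁺: 18 e⁻, Z=22, Zr⁴⁺: 36 e⁻, Z=40, Y³⁺: 36 e⁻, Z=39, Sr²⁺: 36 e⁻, Z=38, Ba²⁺: 54 e⁻, Z=56. Ti⁴⁺ < Zr⁴⁺ (same group, period 4 vs 5); Zr⁴⁺ < Y³⁺ (both 36 e⁻, Z=40>39); Y³⁺ < Sr²⁺ (isoelectronic, higher Z=39 is smaller); Sr²⁺ < Ba²⁺ (same group, 1 shell fewer).
Relative to Ba²⁺, the ions that are larger are none. Count: 0.

0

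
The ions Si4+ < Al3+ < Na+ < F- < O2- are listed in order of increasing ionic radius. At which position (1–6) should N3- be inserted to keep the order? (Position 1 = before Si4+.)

All of these have 10 electrons (isoelectronic). With the same electron cloud, the ion with the most protons pulls it in tightest. Nuclear charges: Si4+ (Z=14), Al3+ (Z=13), Na+ (Z=11), F- (Z=9), O2- (Z=8), N3- (Z=7). Highest Z is smallest.
Merged order: Si4+ < Al3+ < Na+ < F- < O2- < N3- — N3- is number 6.

6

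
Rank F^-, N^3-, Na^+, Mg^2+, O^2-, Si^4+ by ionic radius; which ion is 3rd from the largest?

F^-

All of these have 10 electrons (isoelectronic). With the same electron cloud, the ion with the most protons pulls it in tightest. Nuclear charges: Si^4+ (Z=14), Mg^2+ (Z=12), Na^+ (Z=11), F^- (Z=9), O^2- (Z=8), N^3- (Z=7). Highest Z is smallest.
Ordering: Si^4+ < Mg^2+ < Na^+ < F^- < O^2- < N^3-. The 3rd largest is F^-.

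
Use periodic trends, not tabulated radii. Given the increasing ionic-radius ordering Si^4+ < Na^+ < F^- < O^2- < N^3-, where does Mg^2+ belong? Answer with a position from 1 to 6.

2

All of these have 10 electrons (isoelectronic). With the same electron cloud, the ion with the most protons pulls it in tightest. Nuclear charges: Si^4+ (Z=14), Mg^2+ (Z=12), Na^+ (Z=11), F^- (Z=9), O^2- (Z=8), N^3- (Z=7). Highest Z is smallest.
The complete sequence is Si^4+ < Mg^2+ < Na^+ < F^- < O^2- < N^3-. Mg^2+ sits at position 2.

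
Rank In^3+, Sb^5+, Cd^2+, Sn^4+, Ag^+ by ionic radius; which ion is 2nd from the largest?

These species are isoelectronic with 46 electrons. The only difference is the number of protons: Sb^5+ (Z=51), Sn^4+ (Z=50), In^3+ (Z=49), Cd^2+ (Z=48), Ag^+ (Z=47). The strongest nuclear pull (Sb^5+) gives the smallest ion.
That gives Sb^5+ < Sn^4+ < In^3+ < Cd^2+ < Ag^+. From the largest end, number 2 is Cd^2+.

Cd^2+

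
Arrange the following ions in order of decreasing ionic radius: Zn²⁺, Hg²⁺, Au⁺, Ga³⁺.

Au⁺ > Hg²⁺ > Zn²⁺ > Ga³⁺

Electron counts and nuclear charges: Ga³⁺ (Z=31, 28 e⁻), Zn²⁺ (Z=30, 28 e⁻), Hg²⁺ (Z=80, 78 e⁻), Au⁺ (Z=79, 78 e⁻). Ga³⁺ < Zn²⁺ (isoelectronic, higher Z=31 is smaller); Zn²⁺ < Hg²⁺ (same group, period 4 vs 6); Hg²⁺ < Au⁺ (isoelectronic, higher Z=80 is smaller).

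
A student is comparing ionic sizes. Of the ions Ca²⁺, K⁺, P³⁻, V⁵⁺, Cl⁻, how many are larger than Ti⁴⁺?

4

Each ion has 18 electrons. The ranking follows nuclear charge in reverse — greater Z gives a smaller radius. V⁵⁺ (Z=23), Ti⁴⁺ (Z=22), Ca²⁺ (Z=20), K⁺ (Z=19), Cl⁻ (Z=17), P³⁻ (Z=15).
Placing each against Ti⁴⁺: smaller — V⁵⁺; larger — Ca²⁺, K⁺, Cl⁻, P³⁻. That's 4.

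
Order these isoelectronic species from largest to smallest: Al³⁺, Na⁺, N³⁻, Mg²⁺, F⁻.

N³⁻ > F⁻ > Na⁺ > Mg²⁺ > Al³⁺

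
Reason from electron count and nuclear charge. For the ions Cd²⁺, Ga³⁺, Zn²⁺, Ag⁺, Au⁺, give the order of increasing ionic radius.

Ga³⁺ < Zn²⁺ < Cd²⁺ < Ag⁺ < Au⁺

Work out protons and electrons: Ga³⁺ (Z=31, 28 e⁻), Zn²⁺ (Z=30, 28 e⁻), Cd²⁺ (Z=48, 46 e⁻), Ag⁺ (Z=47, 46 e⁻), Au⁺ (Z=79, 78 e⁻). Ga³⁺ < Zn²⁺ (isoelectronic, higher Z=31 is smaller); Zn²⁺ < Cd²⁺ (same group, 1 shell fewer); Cd²⁺ < Ag⁺ (isoelectronic, higher Z=48 is smaller); Ag⁺ < Au⁺ (same group, period 5 vs 6).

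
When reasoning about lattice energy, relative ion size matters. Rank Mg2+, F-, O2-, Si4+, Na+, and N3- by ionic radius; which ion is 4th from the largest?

These species are isoelectronic with 10 electrons. The only difference is the number of protons: Si4+ (Z=14), Mg2+ (Z=12), Na+ (Z=11), F- (Z=9), O2- (Z=8), N3- (Z=7). The strongest nuclear pull (Si4+) gives the smallest ion.
So the order is Si4+ < Mg2+ < Na+ < F- < O2- < N3-; the 4th-largest ion is Na+.

Na+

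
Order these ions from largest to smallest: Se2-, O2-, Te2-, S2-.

These ions sit in one column with identical charge. Each step down the periodic table adds a principal shell, increasing the radius.

Te2- > Se2- > S2- > O2-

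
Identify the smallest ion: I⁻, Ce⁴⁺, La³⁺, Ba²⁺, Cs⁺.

Each ion has 54 electrons. The ranking follows nuclear charge in reverse — greater Z gives a smaller radius. Ce⁴⁺ (Z=58), La³⁺ (Z=57), Ba²⁺ (Z=56), Cs⁺ (Z=55), I⁻ (Z=53).

Ce⁴⁺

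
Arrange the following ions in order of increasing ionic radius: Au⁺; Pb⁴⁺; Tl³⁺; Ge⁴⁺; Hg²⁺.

Tabulating Z and e⁻: Ge⁴⁺: 28 e⁻, Z=32, Pb⁴⁺: 78 e⁻, Z=82, Tl³⁺: 78 e⁻, Z=81, Hg²⁺: 78 e⁻, Z=80, Au⁺: 78 e⁻, Z=79. Ge⁴⁺ < Pb⁴⁺ (same group, 2 shells fewer); Pb⁴⁺ < Tl³⁺ (isoelectronic, higher Z=82 is smaller); Tl³⁺ < Hg²⁺ (isoelectronic, higher Z=81 is smaller); Hg²⁺ < Au⁺ (both 78 e⁻, Z=80>79).

Ge⁴⁺ < Pb⁴⁺ < Tl³⁺ < Hg²⁺ < Au⁺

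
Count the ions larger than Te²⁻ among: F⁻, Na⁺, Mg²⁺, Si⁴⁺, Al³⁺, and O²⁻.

0

Si⁴⁺ has 10 e⁻ (Z=14), Al³⁺ has 10 e⁻ (Z=13), Mg²⁺ has 10 e⁻ (Z=12), Na⁺ has 10 e⁻ (Z=11), F⁻ has 10 e⁻ (Z=9), O²⁻ has 10 e⁻ (Z=8), Te²⁻ has 54 e⁻ (Z=52). Si⁴⁺ < Al³⁺ (isoelectronic, higher Z=14 is smaller); Al³⁺ < Mg²⁺ (both 10 e⁻, Z=13>12); Mg²⁺ < Na⁺ (isoelectronic, higher Z=12 is smaller); Na⁺ < F⁻ (isoelectronic, higher Z=11 is smaller); F⁻ < O²⁻ (both 10 e⁻, Z=9>8); O²⁻ < Te²⁻ (same group, period 2 vs 5).
Ordering all of them (including Te²⁻) by radius gives Si⁴⁺ < Al³⁺ < Mg²⁺ < Na⁺ < F⁻ < O²⁻ < Te²⁻. That's 0.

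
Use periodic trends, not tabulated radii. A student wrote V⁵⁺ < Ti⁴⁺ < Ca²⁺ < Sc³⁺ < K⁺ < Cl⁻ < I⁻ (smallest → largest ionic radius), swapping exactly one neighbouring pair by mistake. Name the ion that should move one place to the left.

Sc³⁺

The pair Ca²⁺, Sc³⁺ is the wrong way round — Sc³⁺ and Ca²⁺ share 18 electrons; the higher nuclear charge on Sc (Z=21) contracts it more, so Sc³⁺ < Ca²⁺. All other adjacent pairs agree with periodic trends, so Sc³⁺ is the misplaced ion.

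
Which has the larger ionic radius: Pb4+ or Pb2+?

Pb2+

For a single element, ionic radius drops as positive charge rises — Pb4+ < Pb2+.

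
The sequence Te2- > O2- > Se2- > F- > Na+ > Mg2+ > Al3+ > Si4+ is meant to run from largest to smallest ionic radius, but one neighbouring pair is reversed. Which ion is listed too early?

O2-

Check each adjacent pair. O2- and Se2- are reversed: O2- and Se2- are in one column with the same charge; the lighter period-2 ion has 2 fewer shells and is smaller. No other neighbouring pair contradicts the periodic trends, so O2- is the ion listed too early.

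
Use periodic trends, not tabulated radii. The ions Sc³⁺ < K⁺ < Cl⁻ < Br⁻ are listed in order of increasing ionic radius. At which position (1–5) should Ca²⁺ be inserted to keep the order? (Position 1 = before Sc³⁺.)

2

First list Z and electron count for each: Sc³⁺ (Z=21, 18 e⁻), Ca²⁺ (Z=20, 18 e⁻), K⁺ (Z=19, 18 e⁻), Cl⁻ (Z=17, 18 e⁻), Br⁻ (Z=35, 36 e⁻). Sc³⁺ < Ca²⁺ (isoelectronic, higher Z=21 is smaller); Ca²⁺ < K⁺ (isoelectronic, higher Z=20 is smaller); K⁺ < Cl⁻ (isoelectronic, higher Z=19 is smaller); Cl⁻ < Br⁻ (same group, period 3 vs 4).
With Ca²⁺ included the full order is Sc³⁺ < Ca²⁺ < K⁺ < Cl⁻ < Br⁻, so it takes position 2.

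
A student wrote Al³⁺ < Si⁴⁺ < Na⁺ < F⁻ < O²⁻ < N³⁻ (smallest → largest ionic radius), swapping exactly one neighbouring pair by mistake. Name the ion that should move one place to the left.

Si⁴⁺

Compare adjacent ions: both have 10 electrons but Z(Si)=14 > Z(Al)=13, so Si⁴⁺ should be the smaller of the two — yet in this increasing list Al³⁺ sits before Si⁴⁺. Nothing else is reversed, so Si⁴⁺ should move one place to the left.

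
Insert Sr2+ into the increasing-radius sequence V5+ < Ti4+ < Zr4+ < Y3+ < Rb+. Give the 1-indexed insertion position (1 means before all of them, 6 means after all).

Electron counts and nuclear charges: V5+: 18 e⁻, Z=23, Ti4+: 18 e⁻, Z=22, Zr4+: 36 e⁻, Z=40, Y3+: 36 e⁻, Z=39, Sr2+: 36 e⁻, Z=38, Rb+: 36 e⁻, Z=37. V5+ < Ti4+ (isoelectronic, higher Z=23 is smaller); Ti4+ < Zr4+ (same group, 1 shell fewer); Zr4+ < Y3+ (isoelectronic, higher Z=40 is smaller); Y3+ < Sr2+ (isoelectronic, higher Z=39 is smaller); Sr2+ < Rb+ (isoelectronic, higher Z=38 is smaller).
The complete sequence is V5+ < Ti4+ < Zr4+ < Y3+ < Sr2+ < Rb+. Sr2+ sits at position 5.

5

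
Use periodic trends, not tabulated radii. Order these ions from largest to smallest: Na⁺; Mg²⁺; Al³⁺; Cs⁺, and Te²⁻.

Te²⁻ > Cs⁺ > Na⁺ > Mg²⁺ > Al³⁺

First list Z and electron count for each: Al³⁺: 10 e⁻, Z=13, Mg²⁺: 10 e⁻, Z=12, Na⁺: 10 e⁻, Z=11, Cs⁺: 54 e⁻, Z=55, Te²⁻: 54 e⁻, Z=52. Al³⁺ < Mg²⁺ (both 10 e⁻, Z=13>12); Mg²⁺ < Na⁺ (both 10 e⁻, Z=12>11); Na⁺ < Cs⁺ (same group, period 3 vs 6); Cs⁺ < Te²⁻ (isoelectronic, higher Z=55 is smaller).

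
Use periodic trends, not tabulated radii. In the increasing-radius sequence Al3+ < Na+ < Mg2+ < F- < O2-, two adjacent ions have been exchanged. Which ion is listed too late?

Check each adjacent pair. Na+ and Mg2+ are reversed: Mg2+ and Na+ share 10 electrons; the higher nuclear charge on Mg (Z=12) contracts it more, so Mg2+ < Na+. No other neighbouring pair contradicts the periodic trends, so Mg2+ is the ion listed too late.

Mg2+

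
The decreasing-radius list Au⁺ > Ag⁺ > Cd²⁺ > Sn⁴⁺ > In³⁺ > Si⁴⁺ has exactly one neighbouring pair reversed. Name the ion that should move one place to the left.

In³⁺

Scanning neighbour by neighbour, only Sn⁴⁺/In³⁺ violates a trend: Sn⁴⁺ and In³⁺ share 46 electrons; the higher nuclear charge on Sn (Z=50) contracts it more, so Sn⁴⁺ < In³⁺. That makes In³⁺ the one sitting a position late relative to where it belongs.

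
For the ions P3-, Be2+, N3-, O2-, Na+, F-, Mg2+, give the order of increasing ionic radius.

Be2+ < Mg2+ < Na+ < F- < O2- < N3- < P3-

Tabulating Z and e⁻: Be2+: 2 e⁻, Z=4, Mg2+: 10 e⁻, Z=12, Na+: 10 e⁻, Z=11, F-: 10 e⁻, Z=9, O2-: 10 e⁻, Z=8, N3-: 10 e⁻, Z=7, P3-: 18 e⁻, Z=15. Be2+ < Mg2+ (same group, 1 shell fewer); Mg2+ < Na+ (both 10 e⁻, Z=12>11); Na+ < F- (both 10 e⁻, Z=11>9); F- < O2- (isoelectronic, higher Z=9 is smaller); O2- < N3- (both 10 e⁻, Z=8>7); N3- < P3- (same group, period 2 vs 3).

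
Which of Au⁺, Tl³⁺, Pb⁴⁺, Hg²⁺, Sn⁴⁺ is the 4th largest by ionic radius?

Pb⁴⁺

Tabulating Z and e⁻: Sn⁴⁺ (Z=50, 46 e⁻), Pb⁴⁺ (Z=82, 78 e⁻), Tl³⁺ (Z=81, 78 e⁻), Hg²⁺ (Z=80, 78 e⁻), Au⁺ (Z=79, 78 e⁻). Sn⁴⁺ < Pb⁴⁺ (same group, 1 shell fewer); Pb⁴⁺ < Tl³⁺ (both 78 e⁻, Z=82>81); Tl³⁺ < Hg²⁺ (isoelectronic, higher Z=81 is smaller); Hg²⁺ < Au⁺ (isoelectronic, higher Z=80 is smaller).
So the order is Sn⁴⁺ < Pb⁴⁺ < Tl³⁺ < Hg²⁺ < Au⁺; the 4th-largest ion is Pb⁴⁺.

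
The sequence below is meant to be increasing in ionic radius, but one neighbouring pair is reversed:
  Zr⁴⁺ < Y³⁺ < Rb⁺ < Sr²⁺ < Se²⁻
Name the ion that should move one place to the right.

Check each adjacent pair. Rb⁺ and Sr²⁺ are reversed: both have 36 electrons but Z(Sr)=38 > Z(Rb)=37, so Sr²⁺ should be the smaller of the two. No other neighbouring pair contradicts the periodic trends, so Rb⁺ is the ion listed too early.

Rb⁺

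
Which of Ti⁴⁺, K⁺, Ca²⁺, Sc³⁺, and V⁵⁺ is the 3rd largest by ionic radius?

Sc³⁺

Isoelectronic series (18 e⁻ each). Size is set by nuclear charge: more protons means a smaller ion. V⁵⁺ (Z=23), Ti⁴⁺ (Z=22), Sc³⁺ (Z=21), Ca²⁺ (Z=20), K⁺ (Z=19).
Ordering: V⁵⁺ < Ti⁴⁺ < Sc³⁺ < Ca²⁺ < K⁺. The 3rd largest is Sc³⁺.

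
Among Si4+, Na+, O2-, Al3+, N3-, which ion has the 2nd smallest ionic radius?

Al3+

Each ion has 10 electrons. The ranking follows nuclear charge in reverse — greater Z gives a smaller radius. Si4+ (Z=14), Al3+ (Z=13), Na+ (Z=11), O2- (Z=8), N3- (Z=7).
That gives Si4+ < Al3+ < Na+ < O2- < N3-. From the smallest end, number 2 is Al3+.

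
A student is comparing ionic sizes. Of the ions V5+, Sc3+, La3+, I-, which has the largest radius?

I-

Work out protons and electrons: V5+ (Z=23, 18 e⁻), Sc3+ (Z=21, 18 e⁻), La3+ (Z=57, 54 e⁻), I- (Z=53, 54 e⁻). V5+ < Sc3+ (both 18 e⁻, Z=23>21); Sc3+ < La3+ (same group, 2 shells fewer); La3+ < I- (isoelectronic, higher Z=57 is smaller).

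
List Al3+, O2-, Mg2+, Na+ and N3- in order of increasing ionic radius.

Al3+ < Mg2+ < Na+ < O2- < N3-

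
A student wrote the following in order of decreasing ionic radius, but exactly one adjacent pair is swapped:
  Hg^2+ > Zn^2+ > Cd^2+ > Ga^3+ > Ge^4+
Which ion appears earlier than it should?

The pair Zn^2+, Cd^2+ is the wrong way round — both in group 12 with the same charge; Zn^2+ (period 4) has the smaller radius. All other adjacent pairs agree with periodic trends, so Zn^2+ is the misplaced ion.

Zn^2+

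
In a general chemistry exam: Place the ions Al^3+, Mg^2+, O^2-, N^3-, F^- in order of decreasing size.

N^3- > O^2- > F^- > Mg^2+ > Al^3+

Each ion has 10 electrons. The ranking follows nuclear charge in reverse — greater Z gives a smaller radius. Al^3+ (Z=13), Mg^2+ (Z=12), F^- (Z=9), O^2- (Z=8), N^3- (Z=7).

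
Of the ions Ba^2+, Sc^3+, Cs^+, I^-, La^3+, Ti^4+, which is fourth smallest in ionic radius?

Ba^2+

Electron counts and nuclear charges: Ti^4+ has 18 e⁻ (Z=22), Sc^3+ has 18 e⁻ (Z=21), La^3+ has 54 e⁻ (Z=57), Ba^2+ has 54 e⁻ (Z=56), Cs^+ has 54 e⁻ (Z=55), I^- has 54 e⁻ (Z=53). Ti^4+ < Sc^3+ (both 18 e⁻, Z=22>21); Sc^3+ < La^3+ (same group, 2 shells fewer); La^3+ < Ba^2+ (isoelectronic, higher Z=57 is smaller); Ba^2+ < Cs^+ (isoelectronic, higher Z=56 is smaller); Cs^+ < I^- (isoelectronic, higher Z=55 is smaller).
So the order is Ti^4+ < Sc^3+ < La^3+ < Ba^2+ < Cs^+ < I^-; the 4th-smallest ion is Ba^2+.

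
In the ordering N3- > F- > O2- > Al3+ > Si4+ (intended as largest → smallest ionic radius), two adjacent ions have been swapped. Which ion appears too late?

Scanning neighbour by neighbour, only F-/O2- violates a trend: F- and O2- share 10 electrons; the higher nuclear charge on F (Z=9) contracts it more, so F- < O2-. That makes O2- the one sitting a position late relative to where it belongs.

O2-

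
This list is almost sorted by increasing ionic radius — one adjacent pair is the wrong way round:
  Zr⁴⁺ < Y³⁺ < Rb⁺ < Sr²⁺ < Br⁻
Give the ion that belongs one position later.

Rb⁺

The pair Rb⁺, Sr²⁺ is the wrong way round — Sr²⁺ and Rb⁺ share 36 electrons; the higher nuclear charge on Sr (Z=38) contracts it more, so Sr²⁺ < Rb⁺. All other adjacent pairs agree with periodic trends, so Rb⁺ is the misplaced ion.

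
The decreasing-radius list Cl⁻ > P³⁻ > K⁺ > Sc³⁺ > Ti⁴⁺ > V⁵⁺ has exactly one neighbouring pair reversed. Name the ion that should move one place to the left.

Check each adjacent pair. Cl⁻ and P³⁻ are reversed: they are isoelectronic (18 e⁻) and Cl has more protons than P (17 vs 15), making Cl⁻ smaller. No other neighbouring pair contradicts the periodic trends, so P³⁻ is the ion listed too late.

P³⁻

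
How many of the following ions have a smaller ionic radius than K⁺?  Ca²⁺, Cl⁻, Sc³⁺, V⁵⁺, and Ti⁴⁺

4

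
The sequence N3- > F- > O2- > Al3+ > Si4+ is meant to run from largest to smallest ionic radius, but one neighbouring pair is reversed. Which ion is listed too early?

F-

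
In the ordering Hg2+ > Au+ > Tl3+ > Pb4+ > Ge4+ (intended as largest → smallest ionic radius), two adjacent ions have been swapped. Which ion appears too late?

Scanning neighbour by neighbour, only Hg2+/Au+ violates a trend: both have 78 electrons but Z(Hg)=80 > Z(Au)=79, so Hg2+ should be the smaller of the two. That makes Au+ the one sitting a position late relative to where it belongs.

Au+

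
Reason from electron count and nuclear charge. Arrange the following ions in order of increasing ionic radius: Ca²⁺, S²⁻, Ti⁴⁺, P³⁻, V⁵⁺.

Each ion has 18 electrons. The ranking follows nuclear charge in reverse — greater Z gives a smaller radius. V⁵⁺ (Z=23), Ti⁴⁺ (Z=22), Ca²⁺ (Z=20), S²⁻ (Z=16), P³⁻ (Z=15).

V⁵⁺ < Ti⁴⁺ < Ca²⁺ < S²⁻ < P³⁻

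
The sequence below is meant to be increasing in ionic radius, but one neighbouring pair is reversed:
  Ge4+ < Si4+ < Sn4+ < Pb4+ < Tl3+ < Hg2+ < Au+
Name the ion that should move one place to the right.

Ge4+

Compare adjacent ions: Si4+ and Ge4+ are in one column with the same charge; the lighter period-3 ion has one fewer shell and is smaller — yet in this increasing list Ge4+ sits before Si4+. Nothing else is reversed, so Ge4+ should move one place to the right.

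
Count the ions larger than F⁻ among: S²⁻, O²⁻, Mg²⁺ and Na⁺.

First list Z and electron count for each: Mg²⁺: 10 e⁻, Z=12, Na⁺: 10 e⁻, Z=11, F⁻: 10 e⁻, Z=9, O²⁻: 10 e⁻, Z=8, S²⁻: 18 e⁻, Z=16. Mg²⁺ < Na⁺ (isoelectronic, higher Z=12 is smaller); Na⁺ < F⁻ (isoelectronic, higher Z=11 is smaller); F⁻ < O²⁻ (both 10 e⁻, Z=9>8); O²⁻ < S²⁻ (same group, 1 shell fewer).
Overall: Mg²⁺ < Na⁺ < F⁻ < O²⁻ < S²⁻. F⁻ has 2 below it and 2 above. That's 2.

2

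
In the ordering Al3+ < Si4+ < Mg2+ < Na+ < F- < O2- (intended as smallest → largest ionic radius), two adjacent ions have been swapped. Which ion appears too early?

Check each adjacent pair. Al3+ and Si4+ are reversed: they are isoelectronic (10 e⁻) and Si has more protons than Al (14 vs 13), making Si4+ smaller. No other neighbouring pair contradicts the periodic trends, so Al3+ is the ion listed too early.

Al3+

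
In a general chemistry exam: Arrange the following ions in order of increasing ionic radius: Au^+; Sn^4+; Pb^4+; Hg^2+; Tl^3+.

Sn^4+ < Pb^4+ < Tl^3+ < Hg^2+ < Au^+

Electron counts and nuclear charges: Sn^4+ (Z=50, 46 e⁻), Pb^4+ (Z=82, 78 e⁻), Tl^3+ (Z=81, 78 e⁻), Hg^2+ (Z=80, 78 e⁻), Au^+ (Z=79, 78 e⁻). Sn^4+ < Pb^4+ (same group, period 5 vs 6); Pb^4+ < Tl^3+ (both 78 e⁻, Z=82>81); Tl^3+ < Hg^2+ (both 78 e⁻, Z=81>80); Hg^2+ < Au^+ (isoelectronic, higher Z=80 is smaller).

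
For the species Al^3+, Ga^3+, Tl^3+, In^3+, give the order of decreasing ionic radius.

Tl^3+ > In^3+ > Ga^3+ > Al^3+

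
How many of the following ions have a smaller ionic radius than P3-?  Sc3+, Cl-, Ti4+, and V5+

4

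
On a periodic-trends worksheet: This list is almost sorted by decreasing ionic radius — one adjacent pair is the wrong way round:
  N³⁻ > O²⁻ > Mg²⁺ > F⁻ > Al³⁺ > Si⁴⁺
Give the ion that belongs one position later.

Mg²⁺

Compare adjacent ions: Mg²⁺ and F⁻ share 10 electrons; the higher nuclear charge on Mg (Z=12) contracts it more, so Mg²⁺ < F⁻ — yet in this decreasing list Mg²⁺ sits before F⁻. Nothing else is reversed, so Mg²⁺ should move one place to the right.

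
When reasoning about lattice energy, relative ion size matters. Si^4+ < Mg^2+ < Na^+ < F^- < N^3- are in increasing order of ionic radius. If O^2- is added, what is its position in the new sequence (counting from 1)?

5

Isoelectronic series (10 e⁻ each). Size is set by nuclear charge: more protons means a smaller ion. Si^4+ (Z=14), Mg^2+ (Z=12), Na^+ (Z=11), F^- (Z=9), O^2- (Z=8), N^3- (Z=7).
With O^2- included the full order is Si^4+ < Mg^2+ < Na^+ < F^- < O^2- < N^3-, so it takes position 5.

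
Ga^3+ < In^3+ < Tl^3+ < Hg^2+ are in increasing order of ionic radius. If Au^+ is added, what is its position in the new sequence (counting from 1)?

First list Z and electron count for each: Ga^3+ has 28 e⁻ (Z=31), In^3+ has 46 e⁻ (Z=49), Tl^3+ has 78 e⁻ (Z=81), Hg^2+ has 78 e⁻ (Z=80), Au^+ has 78 e⁻ (Z=79). Ga^3+ < In^3+ (same group, period 4 vs 5); In^3+ < Tl^3+ (same group, period 5 vs 6); Tl^3+ < Hg^2+ (both 78 e⁻, Z=81>80); Hg^2+ < Au^+ (both 78 e⁻, Z=80>79).
Merged order: Ga^3+ < In^3+ < Tl^3+ < Hg^2+ < Au^+ — Au^+ is number 5.

5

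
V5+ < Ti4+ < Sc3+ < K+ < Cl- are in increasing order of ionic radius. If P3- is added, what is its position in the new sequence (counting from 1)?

Each ion has 18 electrons. The ranking follows nuclear charge in reverse — greater Z gives a smaller radius. V5+ (Z=23), Ti4+ (Z=22), Sc3+ (Z=21), K+ (Z=19), Cl- (Z=17), P3- (Z=15).
Putting P3- in gives V5+ < Ti4+ < Sc3+ < K+ < Cl- < P3-; it lands at slot 6.

6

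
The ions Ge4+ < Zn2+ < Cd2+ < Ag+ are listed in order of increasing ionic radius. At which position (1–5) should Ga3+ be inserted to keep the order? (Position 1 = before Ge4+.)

Tabulating Z and e⁻: Ge4+: 28 e⁻, Z=32, Ga3+: 28 e⁻, Z=31, Zn2+: 28 e⁻, Z=30, Cd2+: 46 e⁻, Z=48, Ag+: 46 e⁻, Z=47. Ge4+ < Ga3+ (isoelectronic, higher Z=32 is smaller); Ga3+ < Zn2+ (isoelectronic, higher Z=31 is smaller); Zn2+ < Cd2+ (same group, 1 shell fewer); Cd2+ < Ag+ (isoelectronic, higher Z=48 is smaller).
Merged order: Ge4+ < Ga3+ < Zn2+ < Cd2+ < Ag+ — Ga3+ is number 2.

2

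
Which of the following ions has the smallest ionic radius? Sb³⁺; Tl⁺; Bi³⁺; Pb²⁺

Electron counts and nuclear charges: Sb³⁺: 48 e⁻, Z=51, Bi³⁺: 80 e⁻, Z=83, Pb²⁺: 80 e⁻, Z=82, Tl⁺: 80 e⁻, Z=81. Sb³⁺ < Bi³⁺ (same group, 1 shell fewer); Bi³⁺ < Pb²⁺ (isoelectronic, higher Z=83 is smaller); Pb²⁺ < Tl⁺ (both 80 e⁻, Z=82>81).

Sb³⁺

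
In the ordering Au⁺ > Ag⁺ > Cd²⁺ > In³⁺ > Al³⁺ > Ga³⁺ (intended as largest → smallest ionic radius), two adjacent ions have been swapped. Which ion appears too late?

Ga³⁺

Scanning neighbour by neighbour, only Al³⁺/Ga³⁺ violates a trend: both in group 13 with the same charge; Al³⁺ (period 3) has the smaller radius. That makes Ga³⁺ the one sitting a position late relative to where it belongs.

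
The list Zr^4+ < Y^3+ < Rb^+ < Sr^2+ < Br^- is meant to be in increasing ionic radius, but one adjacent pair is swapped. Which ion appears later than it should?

Sr^2+

Check each adjacent pair. Rb^+ and Sr^2+ are reversed: Sr^2+ and Rb^+ share 36 electrons; the higher nuclear charge on Sr (Z=38) contracts it more, so Sr^2+ < Rb^+. No other neighbouring pair contradicts the periodic trends, so Sr^2+ is the ion listed too late.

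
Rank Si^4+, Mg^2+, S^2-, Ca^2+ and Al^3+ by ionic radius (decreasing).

First list Z and electron count for each: Si^4+ has 10 e⁻ (Z=14), Al^3+ has 10 e⁻ (Z=13), Mg^2+ has 10 e⁻ (Z=12), Ca^2+ has 18 e⁻ (Z=20), S^2- has 18 e⁻ (Z=16). Si^4+ < Al^3+ (both 10 e⁻, Z=14>13); Al^3+ < Mg^2+ (both 10 e⁻, Z=13>12); Mg^2+ < Ca^2+ (same group, 1 shell fewer); Ca^2+ < S^2- (both 18 e⁻, Z=20>16).

S^2- > Ca^2+ > Mg^2+ > Al^3+ > Si^4+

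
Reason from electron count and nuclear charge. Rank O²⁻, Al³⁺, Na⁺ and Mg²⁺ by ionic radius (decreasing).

O²⁻ > Na⁺ > Mg²⁺ > Al³⁺

Each ion has 10 electrons. The ranking follows nuclear charge in reverse — greater Z gives a smaller radius. Al³⁺ (Z=13), Mg²⁺ (Z=12), Na⁺ (Z=11), O²⁻ (Z=8).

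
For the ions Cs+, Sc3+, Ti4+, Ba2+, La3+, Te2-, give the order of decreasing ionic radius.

Te2- > Cs+ > Ba2+ > La3+ > Sc3+ > Ti4+

First list Z and electron count for each: Ti4+ (Z=22, 18 e⁻), Sc3+ (Z=21, 18 e⁻), La3+ (Z=57, 54 e⁻), Ba2+ (Z=56, 54 e⁻), Cs+ (Z=55, 54 e⁻), Te2- (Z=52, 54 e⁻). Ti4+ < Sc3+ (both 18 e⁻, Z=22>21); Sc3+ < La3+ (same group, period 4 vs 6); La3+ < Ba2+ (both 54 e⁻, Z=57>56); Ba2+ < Cs+ (both 54 e⁻, Z=56>55); Cs+ < Te2- (both 54 e⁻, Z=55>52).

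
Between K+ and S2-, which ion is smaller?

All of these have 18 electrons (isoelectronic). With the same electron cloud, the ion with the most protons pulls it in tightest. Nuclear charges: K+ (Z=19), S2- (Z=16). Highest Z is smallest.

K+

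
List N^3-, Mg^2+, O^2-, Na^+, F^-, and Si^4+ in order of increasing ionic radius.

All of these have 10 electrons (isoelectronic). With the same electron cloud, the ion with the most protons pulls it in tightest. Nuclear charges: Si^4+ (Z=14), Mg^2+ (Z=12), Na^+ (Z=11), F^- (Z=9), O^2- (Z=8), N^3- (Z=7). Highest Z is smallest.

Si^4+ < Mg^2+ < Na^+ < F^- < O^2- < N^3-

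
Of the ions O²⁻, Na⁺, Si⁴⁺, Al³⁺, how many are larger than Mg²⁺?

2

These species are isoelectronic with 10 electrons. The only difference is the number of protons: Si⁴⁺ (Z=14), Al³⁺ (Z=13), Mg²⁺ (Z=12), Na⁺ (Z=11), O²⁻ (Z=8). The strongest nuclear pull (Si⁴⁺) gives the smallest ion.
Placing each against Mg²⁺: smaller — Si⁴⁺, Al³⁺; larger — Na⁺, O²⁻. That's 2.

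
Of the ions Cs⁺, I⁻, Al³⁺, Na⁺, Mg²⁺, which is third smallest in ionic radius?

Na⁺

Electron counts and nuclear charges: Al³⁺: 10 e⁻, Z=13, Mg²⁺: 10 e⁻, Z=12, Na⁺: 10 e⁻, Z=11, Cs⁺: 54 e⁻, Z=55, I⁻: 54 e⁻, Z=53. Al³⁺ < Mg²⁺ (both 10 e⁻, Z=13>12); Mg²⁺ < Na⁺ (both 10 e⁻, Z=12>11); Na⁺ < Cs⁺ (same group, 3 shells fewer); Cs⁺ < I⁻ (both 54 e⁻, Z=55>53).
So the order is Al³⁺ < Mg²⁺ < Na⁺ < Cs⁺ < I⁻; the 3rd-smallest ion is Na⁺.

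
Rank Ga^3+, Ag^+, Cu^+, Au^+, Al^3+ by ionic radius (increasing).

Work out protons and electrons: Al^3+ (Z=13, 10 e⁻), Ga^3+ (Z=31, 28 e⁻), Cu^+ (Z=29, 28 e⁻), Ag^+ (Z=47, 46 e⁻), Au^+ (Z=79, 78 e⁻). Al^3+ < Ga^3+ (same group, period 3 vs 4); Ga^3+ < Cu^+ (isoelectronic, higher Z=31 is smaller); Cu^+ < Ag^+ (same group, 1 shell fewer); Ag^+ < Au^+ (same group, period 5 vs 6).

Al^3+ < Ga^3+ < Cu^+ < Ag^+ < Au^+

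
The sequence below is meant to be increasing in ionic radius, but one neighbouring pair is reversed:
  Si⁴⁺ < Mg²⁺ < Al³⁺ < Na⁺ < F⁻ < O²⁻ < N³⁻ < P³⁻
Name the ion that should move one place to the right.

Mg²⁺

Check each adjacent pair. Mg²⁺ and Al³⁺ are reversed: they are isoelectronic (10 e⁻) and Al has more protons than Mg (13 vs 12), making Al³⁺ smaller. No other neighbouring pair contradicts the periodic trends, so Mg²⁺ is the ion listed too early.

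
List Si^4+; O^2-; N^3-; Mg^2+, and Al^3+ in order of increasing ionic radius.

Si^4+ < Al^3+ < Mg^2+ < O^2- < N^3-

These species are isoelectronic with 10 electrons. The only difference is the number of protons: Si^4+ (Z=14), Al^3+ (Z=13), Mg^2+ (Z=12), O^2- (Z=8), N^3- (Z=7). The strongest nuclear pull (Si^4+) gives the smallest ion.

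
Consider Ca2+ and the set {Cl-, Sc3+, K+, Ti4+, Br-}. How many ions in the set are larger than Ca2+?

3

Tabulating Z and e⁻: Ti4+: 18 e⁻, Z=22, Sc3+: 18 e⁻, Z=21, Ca2+: 18 e⁻, Z=20, K+: 18 e⁻, Z=19, Cl-: 18 e⁻, Z=17, Br-: 36 e⁻, Z=35. Ti4+ < Sc3+ (isoelectronic, higher Z=22 is smaller); Sc3+ < Ca2+ (isoelectronic, higher Z=21 is smaller); Ca2+ < K+ (isoelectronic, higher Z=20 is smaller); K+ < Cl- (isoelectronic, higher Z=19 is smaller); Cl- < Br- (same group, 1 shell fewer).
Ordering all of them (including Ca2+) by radius gives Ti4+ < Sc3+ < Ca2+ < K+ < Cl- < Br-. So 3 are larger.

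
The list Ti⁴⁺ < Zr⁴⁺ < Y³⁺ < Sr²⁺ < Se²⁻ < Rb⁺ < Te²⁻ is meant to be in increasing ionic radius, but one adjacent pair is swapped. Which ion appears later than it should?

Check each adjacent pair. Se²⁻ and Rb⁺ are reversed: Rb⁺ and Se²⁻ share 36 electrons; the higher nuclear charge on Rb (Z=37) contracts it more, so Rb⁺ < Se²⁻. No other neighbouring pair contradicts the periodic trends, so Rb⁺ is the ion listed too late.

Rb⁺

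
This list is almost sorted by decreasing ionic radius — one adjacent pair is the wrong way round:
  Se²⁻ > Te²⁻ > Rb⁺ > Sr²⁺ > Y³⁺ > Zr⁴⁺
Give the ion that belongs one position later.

Scanning neighbour by neighbour, only Se²⁻/Te²⁻ violates a trend: both in group 16 with the same charge; Se²⁻ (period 4) has the smaller radius. That makes Se²⁻ the one sitting a position early relative to where it belongs.

Se²⁻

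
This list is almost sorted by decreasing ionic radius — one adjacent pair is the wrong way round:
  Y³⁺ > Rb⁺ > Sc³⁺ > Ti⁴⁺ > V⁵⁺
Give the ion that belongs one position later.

The pair Y³⁺, Rb⁺ is the wrong way round — they are isoelectronic (36 e⁻) and Y has more protons than Rb (39 vs 37), making Y³⁺ smaller. All other adjacent pairs agree with periodic trends, so Y³⁺ is the misplaced ion.

Y³⁺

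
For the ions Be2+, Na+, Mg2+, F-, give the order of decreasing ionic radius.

F- > Na+ > Mg2+ > Be2+

First list Z and electron count for each: Be2+ has 2 e⁻ (Z=4), Mg2+ has 10 e⁻ (Z=12), Na+ has 10 e⁻ (Z=11), F- has 10 e⁻ (Z=9). Be2+ < Mg2+ (same group, 1 shell fewer); Mg2+ < Na+ (both 10 e⁻, Z=12>11); Na+ < F- (both 10 e⁻, Z=11>9).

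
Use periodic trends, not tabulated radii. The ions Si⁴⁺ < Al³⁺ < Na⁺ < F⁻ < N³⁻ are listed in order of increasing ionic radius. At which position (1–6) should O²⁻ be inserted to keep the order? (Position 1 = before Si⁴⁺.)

5

Isoelectronic series (10 e⁻ each). Size is set by nuclear charge: more protons means a smaller ion. Si⁴⁺ (Z=14), Al³⁺ (Z=13), Na⁺ (Z=11), F⁻ (Z=9), O²⁻ (Z=8), N³⁻ (Z=7).
The complete sequence is Si⁴⁺ < Al³⁺ < Na⁺ < F⁻ < O²⁻ < N³⁻. O²⁻ sits at position 5.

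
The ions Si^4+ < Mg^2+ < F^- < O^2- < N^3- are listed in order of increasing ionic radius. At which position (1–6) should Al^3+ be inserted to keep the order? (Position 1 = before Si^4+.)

2

All of these have 10 electrons (isoelectronic). With the same electron cloud, the ion with the most protons pulls it in tightest. Nuclear charges: Si^4+ (Z=14), Al^3+ (Z=13), Mg^2+ (Z=12), F^- (Z=9), O^2- (Z=8), N^3- (Z=7). Highest Z is smallest.
The complete sequence is Si^4+ < Al^3+ < Mg^2+ < F^- < O^2- < N^3-. Al^3+ sits at position 2.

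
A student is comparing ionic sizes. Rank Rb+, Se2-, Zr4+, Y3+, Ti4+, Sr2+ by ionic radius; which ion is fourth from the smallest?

Sr2+

Work out protons and electrons: Ti4+ (Z=22, 18 e⁻), Zr4+ (Z=40, 36 e⁻), Y3+ (Z=39, 36 e⁻), Sr2+ (Z=38, 36 e⁻), Rb+ (Z=37, 36 e⁻), Se2- (Z=34, 36 e⁻). Ti4+ < Zr4+ (same group, period 4 vs 5); Zr4+ < Y3+ (both 36 e⁻, Z=40>39); Y3+ < Sr2+ (both 36 e⁻, Z=39>38); Sr2+ < Rb+ (isoelectronic, higher Z=38 is smaller); Rb+ < Se2- (isoelectronic, higher Z=37 is smaller).
Ordering: Ti4+ < Zr4+ < Y3+ < Sr2+ < Rb+ < Se2-. The fourth smallest is Sr2+.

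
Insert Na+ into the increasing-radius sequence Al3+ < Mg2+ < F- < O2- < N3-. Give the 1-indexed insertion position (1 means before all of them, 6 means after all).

3

Isoelectronic series (10 e⁻ each). Size is set by nuclear charge: more protons means a smaller ion. Al3+ (Z=13), Mg2+ (Z=12), Na+ (Z=11), F- (Z=9), O2- (Z=8), N3- (Z=7).
Merged order: Al3+ < Mg2+ < Na+ < F- < O2- < N3- — Na+ is number 3.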